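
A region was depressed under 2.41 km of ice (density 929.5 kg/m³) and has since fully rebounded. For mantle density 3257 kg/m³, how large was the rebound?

0.688 km

Removing the load lets mantle flow back in; uplift u satisfies ρ_ice t = ρ_m u.
u = t ρ_ice/ρ_m = 2.41 km × 929.5/3257 = 0.688 km.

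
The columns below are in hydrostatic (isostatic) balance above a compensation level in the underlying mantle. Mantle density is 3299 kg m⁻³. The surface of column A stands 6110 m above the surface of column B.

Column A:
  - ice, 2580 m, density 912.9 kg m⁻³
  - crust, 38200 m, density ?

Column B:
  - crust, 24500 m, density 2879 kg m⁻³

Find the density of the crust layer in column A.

Take the compensation level at the base of the deeper column (depth z_c below the surface of column A) and equate Σ ρ_i t_i down to z_c; mantle fills any gap and the z_c terms cancel.
Column A: 2580×912.9 + 38200×ρ + (z_c − 40780)×3299
Column B: 6110×0 + 24500×2879 + (z_c − 6110 − 24500)×3299
The z_c×3299 term appears on both sides and cancels. Collect the known terms of each column as K = Σ(ρt)_known − 3299 × (depth of known layers): K_A = 2355282 − 3299×40780 = −132177938; K_B = 70535500 − 3299×(6110 + 24500) = −30446890.
Balance: K_A + 38200×ρ = K_B, so ρ = (K_B − K_A)/38200 = 101731000/38200 = 2660 kg m⁻³.

2660 kg m⁻³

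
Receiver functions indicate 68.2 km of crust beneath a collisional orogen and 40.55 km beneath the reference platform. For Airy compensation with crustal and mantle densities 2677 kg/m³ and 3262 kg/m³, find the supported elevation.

Excess crust Δ = 68.2 km − 40.55 km = 27.65 km, split between elevation h and root r with h + r = Δ.
Airy balance ρ_c h = (ρ_m − ρ_c) r gives r = h ρ_c/(ρ_m − ρ_c), so h (1 + ρ_c/(ρ_m − ρ_c)) = Δ, i.e. h = Δ (ρ_m − ρ_c)/ρ_m.
h = 27.65 km × 585/3262 = 4.96 km.

4.96 km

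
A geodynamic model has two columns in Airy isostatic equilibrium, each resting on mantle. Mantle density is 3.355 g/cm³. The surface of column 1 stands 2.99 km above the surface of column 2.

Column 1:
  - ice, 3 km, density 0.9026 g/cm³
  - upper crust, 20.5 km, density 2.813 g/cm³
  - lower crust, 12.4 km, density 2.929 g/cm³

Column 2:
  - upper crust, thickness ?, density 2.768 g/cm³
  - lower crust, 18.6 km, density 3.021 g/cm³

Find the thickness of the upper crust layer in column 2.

Take the compensation level at the base of the deeper column (depth z_c below the surface of column 1) and equate Σ ρ_i t_i down to z_c; mantle fills any gap and the z_c terms cancel.
Column 1: 3×0.9026 + 20.5×2.813 + 12.4×2.929 + (z_c − 35.9)×3.355
Column 2: 2.99×0 + x×2.768 + 18.6×3.021 + (z_c − 2.99 − 18.6 − x)×3.355
The z_c×3.355 term appears on both sides and cancels. Collect the known terms of each column as K = Σ(ρt)_known − 3.355 × (depth of known layers): K_1 = 96.6939 − 3.355×35.9 = −23.7506; K_2 = 56.1906 − 3.355×(2.99 + 18.6) = −16.24385.
Balance: K_1 = K_2 − x×(3.355 − 2.768), so x = (K_2 − K_1)/(3.355 − 2.768) = 7.50675/0.587 = 12.8 km.

12.8 km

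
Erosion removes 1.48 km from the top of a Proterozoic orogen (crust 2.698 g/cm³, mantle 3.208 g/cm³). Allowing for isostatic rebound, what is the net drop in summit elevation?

Rebound u = e ρ_c/ρ_m = 1.48 km × 2.698/3.208 = 1.245 km.
Net surface drop = e − u = 1.48 km − 1.245 km = e (ρ_m − ρ_c)/ρ_m = 0.235 km.

0.235 km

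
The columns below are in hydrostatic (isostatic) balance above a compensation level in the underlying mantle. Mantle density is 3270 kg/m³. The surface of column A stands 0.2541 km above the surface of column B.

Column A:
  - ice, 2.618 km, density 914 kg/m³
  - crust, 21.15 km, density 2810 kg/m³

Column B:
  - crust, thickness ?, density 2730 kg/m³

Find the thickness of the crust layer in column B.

Take the compensation level at the base of the deeper column (depth z_c below the surface of column A) and equate Σ ρ_i t_i down to z_c; mantle fills any gap and the z_c terms cancel.
Column A: 2.618×914 + 21.15×2810 + (z_c − 23.768)×3270
Column B: 0.2541×0 + x×2730 + (z_c − 0.2541 − 0 − x)×3270
The z_c×3270 term appears on both sides and cancels. Collect the known terms of each column as K = Σ(ρt)_known − 3270 × (depth of known layers): K_A = 61824.352 − 3270×23.768 = −15897.008; K_B = 0 − 3270×(0.2541 + 0) = −830.907.
Balance: K_A = K_B − x×(3270 − 2730), so x = (K_B − K_A)/(3270 − 2730) = 15066.1/540 = 27.9 km.

27.9 km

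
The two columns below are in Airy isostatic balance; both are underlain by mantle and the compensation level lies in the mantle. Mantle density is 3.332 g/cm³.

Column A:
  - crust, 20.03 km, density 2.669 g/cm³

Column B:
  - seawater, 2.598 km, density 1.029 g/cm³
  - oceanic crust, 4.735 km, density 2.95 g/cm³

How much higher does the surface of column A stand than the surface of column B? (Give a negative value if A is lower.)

For any compensation level in the mantle, the mantle terms cancel and isostasy reduces to e = (Σt_A − Σt_B) − (Σ(ρt)_A − Σ(ρt)_B) / ρ_m.
Σt_A = 20.03 km; Σt_B = 7.333 km; Σ(ρt)_A = 53.46007; Σ(ρt)_B = 16.641592 (in km·g/cm³).
e = (20.03 − 7.333) − (53.46007 − 16.641592) / 3.332 = 1.65 km.

1.65 km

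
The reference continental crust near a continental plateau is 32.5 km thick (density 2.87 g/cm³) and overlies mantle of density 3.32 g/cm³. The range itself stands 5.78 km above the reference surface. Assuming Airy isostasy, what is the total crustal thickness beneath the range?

Root depth r = h ρ_c / (ρ_m − ρ_c) = 5.78 km × 2.87 / 0.45 = 36.86 km.
Total thickness = T + h + r = 32.5 km + 5.78 km + 36.86 km = 75.1 km.

75.1 km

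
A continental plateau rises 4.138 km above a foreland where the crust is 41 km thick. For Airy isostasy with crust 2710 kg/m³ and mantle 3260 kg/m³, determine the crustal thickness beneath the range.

Root depth r = h ρ_c / (ρ_m − ρ_c) = 4.138 km × 2710 / 550 = 20.39 km.
Total thickness = T + h + r = 41 km + 4.138 km + 20.39 km = 65.5 km.

65.5 km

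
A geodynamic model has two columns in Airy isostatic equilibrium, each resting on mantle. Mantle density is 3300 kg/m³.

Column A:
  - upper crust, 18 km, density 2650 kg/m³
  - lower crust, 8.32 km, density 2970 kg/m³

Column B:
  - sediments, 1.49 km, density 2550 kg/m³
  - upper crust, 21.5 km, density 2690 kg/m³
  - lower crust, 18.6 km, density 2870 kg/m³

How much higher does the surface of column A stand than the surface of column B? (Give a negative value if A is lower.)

−2.36 km

For any compensation level in the mantle, the mantle terms cancel and isostasy reduces to e = (Σt_A − Σt_B) − (Σ(ρt)_A − Σ(ρt)_B) / ρ_m.
Σt_A = 26.32 km; Σt_B = 41.59 km; Σ(ρt)_A = 72410.4; Σ(ρt)_B = 115016.5 (in km·kg/m³).
e = (26.32 − 41.59) − (72410.4 − 115016.5) / 3300 = −2.36 km.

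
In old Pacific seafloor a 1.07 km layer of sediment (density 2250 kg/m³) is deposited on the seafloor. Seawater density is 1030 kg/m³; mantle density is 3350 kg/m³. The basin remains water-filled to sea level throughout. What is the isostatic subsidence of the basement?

Submarine loading: the sediment displaces seawater, and the subsidence is in turn flooded, so s (ρ_m − ρ_w) = t (ρ_sed − ρ_w).
s = 1.07 km × (2250 − 1030) / (3350 − 1030) = 0.563 km.

0.563 km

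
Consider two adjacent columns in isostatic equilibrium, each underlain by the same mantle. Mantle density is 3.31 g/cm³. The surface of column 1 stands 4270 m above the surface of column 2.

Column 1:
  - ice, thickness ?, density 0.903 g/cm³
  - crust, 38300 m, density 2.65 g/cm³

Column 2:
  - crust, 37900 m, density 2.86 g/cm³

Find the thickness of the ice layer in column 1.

Take the compensation level at the base of the deeper column (depth z_c below the surface of column 1) and equate Σ ρ_i t_i down to z_c; mantle fills any gap and the z_c terms cancel.
Column 1: x×0.903 + 38300×2.65 + (z_c − 38300 − x)×3.31
Column 2: 4270×0 + 37900×2.86 + (z_c − 4270 − 37900)×3.31
The z_c×3.31 term appears on both sides and cancels. Collect the known terms of each column as K = Σ(ρt)_known − 3.31 × (depth of known layers): K_1 = 101495 − 3.31×38300 = −25278; K_2 = 108394 − 3.31×(4270 + 37900) = −31188.7.
Balance: K_1 − x×(3.31 − 0.903) = K_2, so x = (K_1 − K_2)/(3.31 − 0.903) = 5910.7/2.407 = 2460 m.

2460 m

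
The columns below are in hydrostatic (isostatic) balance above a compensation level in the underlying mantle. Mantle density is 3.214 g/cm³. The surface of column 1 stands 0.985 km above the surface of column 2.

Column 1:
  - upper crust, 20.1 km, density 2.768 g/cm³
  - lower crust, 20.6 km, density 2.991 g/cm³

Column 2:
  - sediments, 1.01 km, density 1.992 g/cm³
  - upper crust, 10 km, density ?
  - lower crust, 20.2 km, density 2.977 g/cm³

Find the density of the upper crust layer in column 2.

2.78 g/cm³

Take the compensation level at the base of the deeper column (depth z_c below the surface of column 1) and equate Σ ρ_i t_i down to z_c; mantle fills any gap and the z_c terms cancel.
Column 1: 20.1×2.768 + 20.6×2.991 + (z_c − 40.7)×3.214
Column 2: 0.985×0 + 1.01×1.992 + 10×ρ + 20.2×2.977 + (z_c − 0.985 − 31.21)×3.214
The z_c×3.214 term appears on both sides and cancels. Collect the known terms of each column as K = Σ(ρt)_known − 3.214 × (depth of known layers): K_1 = 117.2514 − 3.214×40.7 = −13.5584; K_2 = 62.14732 − 3.214×(0.985 + 31.21) = −41.32741.
Balance: K_1 = K_2 + 10×ρ, so ρ = (K_1 − K_2)/10 = 27.769/10 = 2.78 g/cm³.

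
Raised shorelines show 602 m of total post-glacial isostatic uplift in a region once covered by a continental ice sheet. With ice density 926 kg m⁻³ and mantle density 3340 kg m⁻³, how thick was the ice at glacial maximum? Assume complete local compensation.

2170 m

u = t ρ_ice/ρ_m → t = u ρ_m/ρ_ice = 602 m × 3340/926 = 2170 m.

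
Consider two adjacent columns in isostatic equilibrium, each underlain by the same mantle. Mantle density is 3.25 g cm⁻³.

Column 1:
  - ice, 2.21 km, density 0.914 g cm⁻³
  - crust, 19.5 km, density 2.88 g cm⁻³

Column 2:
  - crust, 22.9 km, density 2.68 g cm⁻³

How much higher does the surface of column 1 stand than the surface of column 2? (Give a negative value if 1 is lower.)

For any compensation level in the mantle, the mantle terms cancel and isostasy reduces to e = (Σt_1 − Σt_2) − (Σ(ρt)_1 − Σ(ρt)_2) / ρ_m.
Σt_1 = 21.71 km; Σt_2 = 22.9 km; Σ(ρt)_1 = 58.17994; Σ(ρt)_2 = 61.372 (in km·g cm⁻³).
e = (21.71 − 22.9) − (58.17994 − 61.372) / 3.25 = −0.208 km.

−0.208 km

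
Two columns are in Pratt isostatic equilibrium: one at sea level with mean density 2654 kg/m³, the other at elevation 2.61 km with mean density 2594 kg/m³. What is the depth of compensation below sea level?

ρ_ref D = ρ (D + h) → D (ρ_ref − ρ) = ρ h.
D = ρ h/(ρ_ref − ρ) = 2594 × 2.61 km/(2654 − 2594) = 113 km.

113 km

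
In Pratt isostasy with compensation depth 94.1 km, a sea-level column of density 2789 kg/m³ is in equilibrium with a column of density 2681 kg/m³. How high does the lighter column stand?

3.79 km

ρ_ref D = ρ (D + h) → h = D (ρ_ref − ρ)/ρ.
h = 94.1 km × (2789 − 2681)/2681 = 3.79 km.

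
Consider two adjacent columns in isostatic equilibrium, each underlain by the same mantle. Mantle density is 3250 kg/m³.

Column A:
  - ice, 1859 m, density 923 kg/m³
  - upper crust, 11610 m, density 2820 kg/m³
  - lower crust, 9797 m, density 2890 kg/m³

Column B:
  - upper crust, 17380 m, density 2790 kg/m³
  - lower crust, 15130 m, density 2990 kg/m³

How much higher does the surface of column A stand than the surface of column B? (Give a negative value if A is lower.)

282 m

For any compensation level in the mantle, the mantle terms cancel and isostasy reduces to e = (Σt_A − Σt_B) − (Σ(ρt)_A − Σ(ρt)_B) / ρ_m.
Σt_A = 23266 m; Σt_B = 32510 m; Σ(ρt)_A = 62769387; Σ(ρt)_B = 93728900 (in m·kg/m³).
e = (23266 − 32510) − (62769387 − 93728900) / 3250 = 282 m.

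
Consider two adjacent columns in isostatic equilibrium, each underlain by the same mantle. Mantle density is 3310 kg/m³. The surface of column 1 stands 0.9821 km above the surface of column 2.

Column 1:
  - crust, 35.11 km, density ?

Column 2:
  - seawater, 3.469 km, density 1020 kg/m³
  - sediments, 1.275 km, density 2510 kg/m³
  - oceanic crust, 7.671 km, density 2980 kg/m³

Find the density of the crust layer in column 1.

Take the compensation level at the base of the deeper column (depth z_c below the surface of column 1) and equate Σ ρ_i t_i down to z_c; mantle fills any gap and the z_c terms cancel.
Column 1: 35.11×ρ + (z_c − 35.11)×3310
Column 2: 0.9821×0 + 3.469×1020 + 1.275×2510 + 7.671×2980 + (z_c − 0.9821 − 12.415)×3310
The z_c×3310 term appears on both sides and cancels. Collect the known terms of each column as K = Σ(ρt)_known − 3310 × (depth of known layers): K_1 = 0 − 3310×35.11 = −116214.1; K_2 = 29598.21 − 3310×(0.9821 + 12.415) = −14746.191.
Balance: K_1 + 35.11×ρ = K_2, so ρ = (K_2 − K_1)/35.11 = 101468/35.11 = 2890 kg/m³.

2890 kg/m³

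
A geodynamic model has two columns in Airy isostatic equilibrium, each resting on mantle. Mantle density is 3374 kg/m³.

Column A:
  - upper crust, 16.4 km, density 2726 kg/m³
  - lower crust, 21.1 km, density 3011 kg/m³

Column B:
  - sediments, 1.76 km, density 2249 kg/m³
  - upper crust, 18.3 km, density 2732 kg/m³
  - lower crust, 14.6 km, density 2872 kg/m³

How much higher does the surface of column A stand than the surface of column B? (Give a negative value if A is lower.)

For any compensation level in the mantle, the mantle terms cancel and isostasy reduces to e = (Σt_A − Σt_B) − (Σ(ρt)_A − Σ(ρt)_B) / ρ_m.
Σt_A = 37.5 km; Σt_B = 34.66 km; Σ(ρt)_A = 108238.5; Σ(ρt)_B = 95885.04 (in km·kg/m³).
e = (37.5 − 34.66) − (108238.5 − 95885.04) / 3374 = −0.821 km.

−0.821 km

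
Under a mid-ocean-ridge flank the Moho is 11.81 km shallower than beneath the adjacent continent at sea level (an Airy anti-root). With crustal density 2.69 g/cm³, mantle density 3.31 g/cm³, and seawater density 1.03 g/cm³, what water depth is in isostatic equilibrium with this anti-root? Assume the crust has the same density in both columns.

4.41 km

Replacing a thickness d of crust by seawater at the top must be balanced by replacing crust with mantle at the base: d (ρ_c − ρ_w) = a (ρ_m − ρ_c).
d = a (ρ_m − ρ_c)/(ρ_c − ρ_w) = 11.81 km × 0.62/1.66 = 4.41 km.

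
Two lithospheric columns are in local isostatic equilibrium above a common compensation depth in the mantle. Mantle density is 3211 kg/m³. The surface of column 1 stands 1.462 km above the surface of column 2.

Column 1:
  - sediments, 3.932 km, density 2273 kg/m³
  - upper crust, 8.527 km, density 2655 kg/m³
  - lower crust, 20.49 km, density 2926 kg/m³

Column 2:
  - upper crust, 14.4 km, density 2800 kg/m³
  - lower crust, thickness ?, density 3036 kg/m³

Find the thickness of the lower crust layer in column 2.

20.9 km

Take the compensation level at the base of the deeper column (depth z_c below the surface of column 1) and equate Σ ρ_i t_i down to z_c; mantle fills any gap and the z_c terms cancel.
Column 1: 3.932×2273 + 8.527×2655 + 20.49×2926 + (z_c − 32.949)×3211
Column 2: 1.462×0 + 14.4×2800 + x×3036 + (z_c − 1.462 − 14.4 − x)×3211
The z_c×3211 term appears on both sides and cancels. Collect the known terms of each column as K = Σ(ρt)_known − 3211 × (depth of known layers): K_1 = 91530.361 − 3211×32.949 = −14268.878; K_2 = 40320 − 3211×(1.462 + 14.4) = −10612.882.
Balance: K_1 = K_2 − x×(3211 − 3036), so x = (K_2 − K_1)/(3211 − 3036) = 3656/175 = 20.9 km.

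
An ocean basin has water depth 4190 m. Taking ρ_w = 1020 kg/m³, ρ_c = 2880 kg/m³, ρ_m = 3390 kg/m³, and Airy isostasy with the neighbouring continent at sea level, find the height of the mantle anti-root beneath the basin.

15300 m

Isostatic balance requires: replacing crust with seawater at the top is compensated by replacing crust with mantle at the base: d (ρ_c − ρ_w) = a (ρ_m − ρ_c).
a = d (ρ_c − ρ_w)/(ρ_m − ρ_c) = 4190 m × 1860/510 = 15300 m.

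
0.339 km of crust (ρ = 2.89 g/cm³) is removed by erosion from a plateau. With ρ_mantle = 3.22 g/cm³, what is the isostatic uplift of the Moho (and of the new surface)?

Unloading: uplift u = e ρ_c/ρ_m = 0.339 km × 2.89/3.22 = 0.304 km.

0.304 km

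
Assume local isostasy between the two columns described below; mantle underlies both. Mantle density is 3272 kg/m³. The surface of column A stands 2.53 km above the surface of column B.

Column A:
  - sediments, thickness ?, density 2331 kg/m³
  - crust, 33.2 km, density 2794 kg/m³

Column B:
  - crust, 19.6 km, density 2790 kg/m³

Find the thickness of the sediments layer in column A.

Take the compensation level at the base of the deeper column (depth z_c below the surface of column A) and equate Σ ρ_i t_i down to z_c; mantle fills any gap and the z_c terms cancel.
Column A: x×2331 + 33.2×2794 + (z_c − 33.2 − x)×3272
Column B: 2.53×0 + 19.6×2790 + (z_c − 2.53 − 19.6)×3272
The z_c×3272 term appears on both sides and cancels. Collect the known terms of each column as K = Σ(ρt)_known − 3272 × (depth of known layers): K_A = 92760.8 − 3272×33.2 = −15869.6; K_B = 54684 − 3272×(2.53 + 19.6) = −17725.36.
Balance: K_A − x×(3272 − 2331) = K_B, so x = (K_A − K_B)/(3272 − 2331) = 1855.76/941 = 1.97 km.

1.97 km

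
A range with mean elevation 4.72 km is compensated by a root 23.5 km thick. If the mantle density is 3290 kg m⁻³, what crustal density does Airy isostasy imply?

2740 kg m⁻³

ρ_c h = (ρ_m − ρ_c) r → ρ_c (h + r) = ρ_m r → ρ_c = ρ_m r / (h + r).
ρ_c = 3290 × 23.5 km / (4.72 km + 23.5 km) = 2740 kg m⁻³.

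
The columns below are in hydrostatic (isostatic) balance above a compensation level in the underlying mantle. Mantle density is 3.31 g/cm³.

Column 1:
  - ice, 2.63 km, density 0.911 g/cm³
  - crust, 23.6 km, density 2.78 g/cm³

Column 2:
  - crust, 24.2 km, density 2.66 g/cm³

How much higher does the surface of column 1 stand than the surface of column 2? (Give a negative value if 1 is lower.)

0.933 km

For any compensation level in the mantle, the mantle terms cancel and isostasy reduces to e = (Σt_1 − Σt_2) − (Σ(ρt)_1 − Σ(ρt)_2) / ρ_m.
Σt_1 = 26.23 km; Σt_2 = 24.2 km; Σ(ρt)_1 = 68.00393; Σ(ρt)_2 = 64.372 (in km·g/cm³).
e = (26.23 − 24.2) − (68.00393 − 64.372) / 3.31 = 0.933 km.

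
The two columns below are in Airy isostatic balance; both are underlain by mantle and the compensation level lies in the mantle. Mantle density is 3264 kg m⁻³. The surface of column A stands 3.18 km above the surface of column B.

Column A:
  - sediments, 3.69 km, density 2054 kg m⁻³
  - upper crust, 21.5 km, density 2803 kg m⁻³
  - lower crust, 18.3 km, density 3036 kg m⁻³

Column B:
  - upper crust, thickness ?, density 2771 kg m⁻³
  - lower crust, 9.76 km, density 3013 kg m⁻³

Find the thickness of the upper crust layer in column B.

11.6 km

Take the compensation level at the base of the deeper column (depth z_c below the surface of column A) and equate Σ ρ_i t_i down to z_c; mantle fills any gap and the z_c terms cancel.
Column A: 3.69×2054 + 21.5×2803 + 18.3×3036 + (z_c − 43.49)×3264
Column B: 3.18×0 + x×2771 + 9.76×3013 + (z_c − 3.18 − 9.76 − x)×3264
The z_c×3264 term appears on both sides and cancels. Collect the known terms of each column as K = Σ(ρt)_known − 3264 × (depth of known layers): K_A = 123402.56 − 3264×43.49 = −18548.8; K_B = 29406.88 − 3264×(3.18 + 9.76) = −12829.28.
Balance: K_A = K_B − x×(3264 − 2771), so x = (K_B − K_A)/(3264 − 2771) = 5719.52/493 = 11.6 km.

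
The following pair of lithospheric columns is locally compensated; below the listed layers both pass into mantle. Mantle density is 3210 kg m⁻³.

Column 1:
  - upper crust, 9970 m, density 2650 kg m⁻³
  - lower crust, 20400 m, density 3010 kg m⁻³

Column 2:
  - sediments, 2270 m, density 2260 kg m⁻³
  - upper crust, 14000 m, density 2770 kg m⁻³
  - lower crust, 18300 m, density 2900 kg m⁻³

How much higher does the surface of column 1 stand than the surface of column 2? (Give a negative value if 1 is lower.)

For any compensation level in the mantle, the mantle terms cancel and isostasy reduces to e = (Σt_1 − Σt_2) − (Σ(ρt)_1 − Σ(ρt)_2) / ρ_m.
Σt_1 = 30370 m; Σt_2 = 34570 m; Σ(ρt)_1 = 87824500; Σ(ρt)_2 = 96980200 (in m·kg m⁻³).
e = (30370 − 34570) − (87824500 − 96980200) / 3210 = −1350 m.

−1350 m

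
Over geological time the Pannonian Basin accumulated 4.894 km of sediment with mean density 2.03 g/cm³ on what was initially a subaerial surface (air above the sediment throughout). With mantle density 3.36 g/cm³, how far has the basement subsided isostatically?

2.96 km

Subaerial load: s = t ρ_sed / ρ_m = 4.894 km × 2.03/3.36 = 2.96 km.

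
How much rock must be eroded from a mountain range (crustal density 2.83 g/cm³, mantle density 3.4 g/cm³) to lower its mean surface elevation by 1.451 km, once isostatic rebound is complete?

8.66 km

Net drop Δ = e − u = e − e ρ_c/ρ_m = e (ρ_m − ρ_c)/ρ_m.
e = Δ ρ_m/(ρ_m − ρ_c) = 1.451 km × 3.4/0.57 = 8.66 km.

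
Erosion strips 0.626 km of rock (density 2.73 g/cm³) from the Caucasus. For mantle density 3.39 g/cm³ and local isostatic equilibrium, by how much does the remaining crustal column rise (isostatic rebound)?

Unloading: uplift u = e ρ_c/ρ_m = 0.626 km × 2.73/3.39 = 0.504 km.

0.504 km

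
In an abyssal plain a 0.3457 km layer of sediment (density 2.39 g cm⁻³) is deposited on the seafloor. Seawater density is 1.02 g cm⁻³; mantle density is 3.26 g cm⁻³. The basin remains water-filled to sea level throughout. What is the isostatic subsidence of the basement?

0.211 km

Submarine loading: the sediment displaces seawater, and the subsidence is in turn flooded, so s (ρ_m − ρ_w) = t (ρ_sed − ρ_w).
s = 0.3457 km × (2.39 − 1.02) / (3.26 − 1.02) = 0.211 km.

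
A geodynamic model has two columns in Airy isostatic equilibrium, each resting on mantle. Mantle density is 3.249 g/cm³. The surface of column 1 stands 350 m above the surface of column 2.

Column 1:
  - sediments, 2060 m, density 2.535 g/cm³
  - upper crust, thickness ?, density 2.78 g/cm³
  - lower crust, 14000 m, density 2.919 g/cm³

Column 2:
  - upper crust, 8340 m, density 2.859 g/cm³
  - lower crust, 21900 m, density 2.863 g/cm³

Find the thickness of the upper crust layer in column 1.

Take the compensation level at the base of the deeper column (depth z_c below the surface of column 1) and equate Σ ρ_i t_i down to z_c; mantle fills any gap and the z_c terms cancel.
Column 1: 2060×2.535 + x×2.78 + 14000×2.919 + (z_c − 16060 − x)×3.249
Column 2: 350×0 + 8340×2.859 + 21900×2.863 + (z_c − 350 − 30240)×3.249
The z_c×3.249 term appears on both sides and cancels. Collect the known terms of each column as K = Σ(ρt)_known − 3.249 × (depth of known layers): K_1 = 46088.1 − 3.249×16060 = −6090.84; K_2 = 86543.76 − 3.249×(350 + 30240) = −12843.15.
Balance: K_1 − x×(3.249 − 2.78) = K_2, so x = (K_1 − K_2)/(3.249 − 2.78) = 6752.31/0.469 = 14400 m.

14400 m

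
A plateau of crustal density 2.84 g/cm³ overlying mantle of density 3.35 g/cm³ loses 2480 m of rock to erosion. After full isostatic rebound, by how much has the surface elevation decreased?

378 m

Rebound u = e ρ_c/ρ_m = 2480 m × 2.84/3.35 = 2102 m.
Net surface drop = e − u = 2480 m − 2102 m = e (ρ_m − ρ_c)/ρ_m = 378 m.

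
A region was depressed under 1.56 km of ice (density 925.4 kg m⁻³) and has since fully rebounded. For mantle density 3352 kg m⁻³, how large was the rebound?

0.431 km

Removing the load lets mantle flow back in; uplift u satisfies ρ_ice t = ρ_m u.
u = t ρ_ice/ρ_m = 1.56 km × 925.4/3352 = 0.431 km.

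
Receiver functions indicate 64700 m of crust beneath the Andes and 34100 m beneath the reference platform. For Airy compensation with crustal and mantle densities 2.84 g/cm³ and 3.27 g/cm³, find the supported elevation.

Excess crust Δ = 64700 m − 34100 m = 30600 m, split between elevation h and root r with h + r = Δ.
Airy balance ρ_c h = (ρ_m − ρ_c) r gives r = h ρ_c/(ρ_m − ρ_c), so h (1 + ρ_c/(ρ_m − ρ_c)) = Δ, i.e. h = Δ (ρ_m − ρ_c)/ρ_m.
h = 30600 m × 0.43/3.27 = 4020 m.

4020 m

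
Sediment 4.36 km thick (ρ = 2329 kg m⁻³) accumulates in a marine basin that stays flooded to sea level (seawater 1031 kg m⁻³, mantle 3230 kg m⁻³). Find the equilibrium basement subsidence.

2.57 km

Submarine loading: the sediment displaces seawater, and the subsidence is in turn flooded, so s (ρ_m − ρ_w) = t (ρ_sed − ρ_w).
s = 4.36 km × (2329 − 1031) / (3230 − 1031) = 2.57 km.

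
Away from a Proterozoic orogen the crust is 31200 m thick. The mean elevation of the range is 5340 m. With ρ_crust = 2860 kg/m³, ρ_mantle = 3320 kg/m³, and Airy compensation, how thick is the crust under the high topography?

Root depth r = h ρ_c / (ρ_m − ρ_c) = 5340 m × 2860 / 460 = 33200 m.
Total thickness = T + h + r = 31200 m + 5340 m + 33200 m = 69700 m.

69700 m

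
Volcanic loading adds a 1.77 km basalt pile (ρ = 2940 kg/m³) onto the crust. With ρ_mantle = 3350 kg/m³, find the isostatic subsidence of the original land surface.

Subaerial loading: s = t ρ_load / ρ_m.
s = 1.77 km × 2940/3350 = 1.55 km.

1.55 km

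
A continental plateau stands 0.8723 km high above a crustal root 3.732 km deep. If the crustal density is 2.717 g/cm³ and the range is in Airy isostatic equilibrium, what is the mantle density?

3.35 g/cm³

Airy balance: ρ_c h = (ρ_m − ρ_c) r → ρ_m = ρ_c (1 + h/r).
ρ_m = 2.717 × (1 + 0.8723 km/3.732 km) = 3.35 g/cm³.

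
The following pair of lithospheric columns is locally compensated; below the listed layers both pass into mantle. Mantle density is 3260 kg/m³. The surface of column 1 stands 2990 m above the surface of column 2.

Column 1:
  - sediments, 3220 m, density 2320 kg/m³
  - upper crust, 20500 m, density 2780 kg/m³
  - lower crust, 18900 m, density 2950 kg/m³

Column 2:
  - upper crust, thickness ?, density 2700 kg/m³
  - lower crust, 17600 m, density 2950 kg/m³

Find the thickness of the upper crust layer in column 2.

6290 m

Take the compensation level at the base of the deeper column (depth z_c below the surface of column 1) and equate Σ ρ_i t_i down to z_c; mantle fills any gap and the z_c terms cancel.
Column 1: 3220×2320 + 20500×2780 + 18900×2950 + (z_c − 42620)×3260
Column 2: 2990×0 + x×2700 + 17600×2950 + (z_c − 2990 − 17600 − x)×3260
The z_c×3260 term appears on both sides and cancels. Collect the known terms of each column as K = Σ(ρt)_known − 3260 × (depth of known layers): K_1 = 120215400 − 3260×42620 = −18725800; K_2 = 51920000 − 3260×(2990 + 17600) = −15203400.
Balance: K_1 = K_2 − x×(3260 − 2700), so x = (K_2 − K_1)/(3260 − 2700) = 3522400/560 = 6290 m.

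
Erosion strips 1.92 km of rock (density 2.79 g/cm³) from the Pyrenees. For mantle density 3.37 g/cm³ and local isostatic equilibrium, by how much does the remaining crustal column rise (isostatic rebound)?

1.59 km

Unloading: uplift u = e ρ_c/ρ_m = 1.92 km × 2.79/3.37 = 1.59 km.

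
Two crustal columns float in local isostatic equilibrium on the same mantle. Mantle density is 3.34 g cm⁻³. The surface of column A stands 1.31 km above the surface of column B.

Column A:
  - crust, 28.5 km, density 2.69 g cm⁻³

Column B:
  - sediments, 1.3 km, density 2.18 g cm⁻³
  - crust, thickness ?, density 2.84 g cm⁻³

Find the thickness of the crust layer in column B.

Take the compensation level at the base of the deeper column (depth z_c below the surface of column A) and equate Σ ρ_i t_i down to z_c; mantle fills any gap and the z_c terms cancel.
Column A: 28.5×2.69 + (z_c − 28.5)×3.34
Column B: 1.31×0 + 1.3×2.18 + x×2.84 + (z_c − 1.31 − 1.3 − x)×3.34
The z_c×3.34 term appears on both sides and cancels. Collect the known terms of each column as K = Σ(ρt)_known − 3.34 × (depth of known layers): K_A = 76.665 − 3.34×28.5 = −18.525; K_B = 2.834 − 3.34×(1.31 + 1.3) = −5.8834.
Balance: K_A = K_B − x×(3.34 − 2.84), so x = (K_B − K_A)/(3.34 − 2.84) = 12.6416/0.5 = 25.3 km.

25.3 km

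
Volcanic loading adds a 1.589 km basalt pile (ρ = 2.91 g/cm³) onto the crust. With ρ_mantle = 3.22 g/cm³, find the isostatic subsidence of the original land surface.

Subaerial loading: s = t ρ_load / ρ_m.
s = 1.589 km × 2.91/3.22 = 1.44 km.

1.44 km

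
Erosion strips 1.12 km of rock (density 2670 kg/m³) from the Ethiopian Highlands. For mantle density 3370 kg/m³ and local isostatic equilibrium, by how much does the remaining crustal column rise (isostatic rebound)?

Unloading: uplift u = e ρ_c/ρ_m = 1.12 km × 2670/3370 = 0.887 km.

0.887 km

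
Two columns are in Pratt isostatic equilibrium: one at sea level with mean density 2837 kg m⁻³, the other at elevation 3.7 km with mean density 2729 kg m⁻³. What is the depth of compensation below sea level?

ρ_ref D = ρ (D + h) → D (ρ_ref − ρ) = ρ h.
D = ρ h/(ρ_ref − ρ) = 2729 × 3.7 km/(2837 − 2729) = 93.5 km.

93.5 km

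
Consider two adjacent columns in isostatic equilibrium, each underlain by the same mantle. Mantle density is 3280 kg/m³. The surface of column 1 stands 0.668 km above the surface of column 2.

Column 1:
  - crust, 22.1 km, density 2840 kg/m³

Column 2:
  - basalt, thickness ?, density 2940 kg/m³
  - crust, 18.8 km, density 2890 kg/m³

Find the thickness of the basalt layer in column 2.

0.591 km

Take the compensation level at the base of the deeper column (depth z_c below the surface of column 1) and equate Σ ρ_i t_i down to z_c; mantle fills any gap and the z_c terms cancel.
Column 1: 22.1×2840 + (z_c − 22.1)×3280
Column 2: 0.668×0 + x×2940 + 18.8×2890 + (z_c − 0.668 − 18.8 − x)×3280
The z_c×3280 term appears on both sides and cancels. Collect the known terms of each column as K = Σ(ρt)_known − 3280 × (depth of known layers): K_1 = 62764 − 3280×22.1 = −9724; K_2 = 54332 − 3280×(0.668 + 18.8) = −9523.04.
Balance: K_1 = K_2 − x×(3280 − 2940), so x = (K_2 − K_1)/(3280 − 2940) = 200.96/340 = 0.591 km.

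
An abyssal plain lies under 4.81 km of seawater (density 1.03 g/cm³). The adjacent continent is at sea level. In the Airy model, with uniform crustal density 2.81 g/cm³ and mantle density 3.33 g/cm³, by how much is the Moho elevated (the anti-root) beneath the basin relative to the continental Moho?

16.5 km

Isostatic balance requires: replacing crust with seawater at the top is compensated by replacing crust with mantle at the base: d (ρ_c − ρ_w) = a (ρ_m − ρ_c).
a = d (ρ_c − ρ_w)/(ρ_m − ρ_c) = 4.81 km × 1.78/0.52 = 16.5 km.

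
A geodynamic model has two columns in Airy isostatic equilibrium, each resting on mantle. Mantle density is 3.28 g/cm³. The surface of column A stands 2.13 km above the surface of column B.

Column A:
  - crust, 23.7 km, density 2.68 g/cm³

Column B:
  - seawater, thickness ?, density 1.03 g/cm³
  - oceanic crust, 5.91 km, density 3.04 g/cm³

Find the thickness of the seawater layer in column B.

2.58 km

Take the compensation level at the base of the deeper column (depth z_c below the surface of column A) and equate Σ ρ_i t_i down to z_c; mantle fills any gap and the z_c terms cancel.
Column A: 23.7×2.68 + (z_c − 23.7)×3.28
Column B: 2.13×0 + x×1.03 + 5.91×3.04 + (z_c − 2.13 − 5.91 − x)×3.28
The z_c×3.28 term appears on both sides and cancels. Collect the known terms of each column as K = Σ(ρt)_known − 3.28 × (depth of known layers): K_A = 63.516 − 3.28×23.7 = −14.22; K_B = 17.9664 − 3.28×(2.13 + 5.91) = −8.4048.
Balance: K_A = K_B − x×(3.28 − 1.03), so x = (K_B − K_A)/(3.28 − 1.03) = 5.8152/2.25 = 2.58 km.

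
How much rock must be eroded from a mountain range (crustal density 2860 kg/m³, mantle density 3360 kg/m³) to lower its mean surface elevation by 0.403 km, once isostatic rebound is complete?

2.71 km

Net drop Δ = e − u = e − e ρ_c/ρ_m = e (ρ_m − ρ_c)/ρ_m.
e = Δ ρ_m/(ρ_m − ρ_c) = 0.403 km × 3360/500 = 2.71 km.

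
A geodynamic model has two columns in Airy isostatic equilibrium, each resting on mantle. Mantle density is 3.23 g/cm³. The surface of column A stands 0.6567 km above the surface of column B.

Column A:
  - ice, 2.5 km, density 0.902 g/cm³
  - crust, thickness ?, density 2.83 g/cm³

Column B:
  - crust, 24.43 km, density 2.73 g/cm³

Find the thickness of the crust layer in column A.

Take the compensation level at the base of the deeper column (depth z_c below the surface of column A) and equate Σ ρ_i t_i down to z_c; mantle fills any gap and the z_c terms cancel.
Column A: 2.5×0.902 + x×2.83 + (z_c − 2.5 − x)×3.23
Column B: 0.6567×0 + 24.43×2.73 + (z_c − 0.6567 − 24.43)×3.23
The z_c×3.23 term appears on both sides and cancels. Collect the known terms of each column as K = Σ(ρt)_known − 3.23 × (depth of known layers): K_A = 2.255 − 3.23×2.5 = −5.82; K_B = 66.6939 − 3.23×(0.6567 + 24.43) = −14.336141.
Balance: K_A − x×(3.23 − 2.83) = K_B, so x = (K_A − K_B)/(3.23 − 2.83) = 8.51614/0.4 = 21.3 km.

21.3 km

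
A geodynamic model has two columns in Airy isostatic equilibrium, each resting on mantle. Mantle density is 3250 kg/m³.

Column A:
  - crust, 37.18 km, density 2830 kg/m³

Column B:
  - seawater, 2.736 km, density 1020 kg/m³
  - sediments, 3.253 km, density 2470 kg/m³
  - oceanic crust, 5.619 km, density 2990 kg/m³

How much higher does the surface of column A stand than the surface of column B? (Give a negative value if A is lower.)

For any compensation level in the mantle, the mantle terms cancel and isostasy reduces to e = (Σt_A − Σt_B) − (Σ(ρt)_A − Σ(ρt)_B) / ρ_m.
Σt_A = 37.18 km; Σt_B = 11.608 km; Σ(ρt)_A = 105219.4; Σ(ρt)_B = 27626.44 (in km·kg/m³).
e = (37.18 − 11.608) − (105219.4 − 27626.44) / 3250 = 1.7 km.

1.7 km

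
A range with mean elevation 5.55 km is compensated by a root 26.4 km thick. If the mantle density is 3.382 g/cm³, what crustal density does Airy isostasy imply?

2.79 g/cm³

ρ_c h = (ρ_m − ρ_c) r → ρ_c (h + r) = ρ_m r → ρ_c = ρ_m r / (h + r).
ρ_c = 3.382 × 26.4 km / (5.55 km + 26.4 km) = 2.79 g/cm³.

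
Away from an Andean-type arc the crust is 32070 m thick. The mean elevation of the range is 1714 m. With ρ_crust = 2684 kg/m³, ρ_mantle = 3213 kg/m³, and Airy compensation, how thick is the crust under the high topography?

42500 m

Root depth r = h ρ_c / (ρ_m − ρ_c) = 1714 m × 2684 / 529 = 8696 m.
Total thickness = T + h + r = 32070 m + 1714 m + 8696 m = 42500 m.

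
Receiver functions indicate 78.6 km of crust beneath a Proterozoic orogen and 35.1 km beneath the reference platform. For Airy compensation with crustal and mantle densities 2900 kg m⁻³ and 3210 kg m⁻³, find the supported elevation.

Excess crust Δ = 78.6 km − 35.1 km = 43.5 km, split between elevation h and root r with h + r = Δ.
Airy balance ρ_c h = (ρ_m − ρ_c) r gives r = h ρ_c/(ρ_m − ρ_c), so h (1 + ρ_c/(ρ_m − ρ_c)) = Δ, i.e. h = Δ (ρ_m − ρ_c)/ρ_m.
h = 43.5 km × 310/3210 = 4.2 km.

4.2 km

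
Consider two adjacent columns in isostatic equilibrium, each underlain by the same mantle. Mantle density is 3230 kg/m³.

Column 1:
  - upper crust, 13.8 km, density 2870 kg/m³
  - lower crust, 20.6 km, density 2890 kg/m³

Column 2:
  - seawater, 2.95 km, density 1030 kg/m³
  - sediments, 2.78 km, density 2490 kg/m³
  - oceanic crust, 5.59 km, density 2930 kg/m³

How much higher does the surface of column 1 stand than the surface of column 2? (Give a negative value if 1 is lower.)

0.541 km

For any compensation level in the mantle, the mantle terms cancel and isostasy reduces to e = (Σt_1 − Σt_2) − (Σ(ρt)_1 − Σ(ρt)_2) / ρ_m.
Σt_1 = 34.4 km; Σt_2 = 11.32 km; Σ(ρt)_1 = 99140; Σ(ρt)_2 = 26339.4 (in km·kg/m³).
e = (34.4 − 11.32) − (99140 − 26339.4) / 3230 = 0.541 km.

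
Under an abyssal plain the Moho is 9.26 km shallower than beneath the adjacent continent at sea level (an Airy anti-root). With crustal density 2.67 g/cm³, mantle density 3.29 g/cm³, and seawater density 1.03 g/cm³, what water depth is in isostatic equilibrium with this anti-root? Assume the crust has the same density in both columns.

3.5 km

Replacing a thickness d of crust by seawater at the top must be balanced by replacing crust with mantle at the base: d (ρ_c − ρ_w) = a (ρ_m − ρ_c).
d = a (ρ_m − ρ_c)/(ρ_c − ρ_w) = 9.26 km × 0.62/1.64 = 3.5 km.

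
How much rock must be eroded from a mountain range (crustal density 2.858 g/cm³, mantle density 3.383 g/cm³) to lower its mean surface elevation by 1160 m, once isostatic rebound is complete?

7470 m

Net drop Δ = e − u = e − e ρ_c/ρ_m = e (ρ_m − ρ_c)/ρ_m.
e = Δ ρ_m/(ρ_m − ρ_c) = 1160 m × 3.383/0.525 = 7470 m.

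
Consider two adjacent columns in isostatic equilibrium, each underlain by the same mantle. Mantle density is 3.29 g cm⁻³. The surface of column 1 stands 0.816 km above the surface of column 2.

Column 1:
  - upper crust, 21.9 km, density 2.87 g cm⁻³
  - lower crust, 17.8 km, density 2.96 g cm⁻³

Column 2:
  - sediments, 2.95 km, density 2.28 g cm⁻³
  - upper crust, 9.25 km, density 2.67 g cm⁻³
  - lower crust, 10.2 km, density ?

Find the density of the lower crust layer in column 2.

2.93 g cm⁻³

Take the compensation level at the base of the deeper column (depth z_c below the surface of column 1) and equate Σ ρ_i t_i down to z_c; mantle fills any gap and the z_c terms cancel.
Column 1: 21.9×2.87 + 17.8×2.96 + (z_c − 39.7)×3.29
Column 2: 0.816×0 + 2.95×2.28 + 9.25×2.67 + 10.2×ρ + (z_c − 0.816 − 22.4)×3.29
The z_c×3.29 term appears on both sides and cancels. Collect the known terms of each column as K = Σ(ρt)_known − 3.29 × (depth of known layers): K_1 = 115.541 − 3.29×39.7 = −15.072; K_2 = 31.4235 − 3.29×(0.816 + 22.4) = −44.95714.
Balance: K_1 = K_2 + 10.2×ρ, so ρ = (K_1 − K_2)/10.2 = 29.8851/10.2 = 2.93 g cm⁻³.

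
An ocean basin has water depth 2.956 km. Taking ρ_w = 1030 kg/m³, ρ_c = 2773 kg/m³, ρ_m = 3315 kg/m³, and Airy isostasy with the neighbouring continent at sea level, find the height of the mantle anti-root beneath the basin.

In Airy isostatic equilibrium: replacing crust with seawater at the top is compensated by replacing crust with mantle at the base: d (ρ_c − ρ_w) = a (ρ_m − ρ_c).
a = d (ρ_c − ρ_w)/(ρ_m − ρ_c) = 2.956 km × 1743/542 = 9.51 km.

9.51 km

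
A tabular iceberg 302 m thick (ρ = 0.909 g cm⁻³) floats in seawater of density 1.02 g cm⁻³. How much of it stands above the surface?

Floating equilibrium: submerged depth d = t ρ_obj/ρ_fluid = 302 m × 0.909/1.02 = 269.1 m.
Freeboard = t − d = 302 m − 269.1 m = 32.9 m.

32.9 m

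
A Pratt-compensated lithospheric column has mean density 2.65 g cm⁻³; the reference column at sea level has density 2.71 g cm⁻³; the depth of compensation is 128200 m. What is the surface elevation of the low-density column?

ρ_ref D = ρ (D + h) → h = D (ρ_ref − ρ)/ρ.
h = 128200 m × (2.71 − 2.65)/2.65 = 2900 m.

2900 m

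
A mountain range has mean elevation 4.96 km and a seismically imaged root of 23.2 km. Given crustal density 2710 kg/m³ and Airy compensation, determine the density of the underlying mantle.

Airy balance: ρ_c h = (ρ_m − ρ_c) r → ρ_m = ρ_c (1 + h/r).
ρ_m = 2710 × (1 + 4.96 km/23.2 km) = 3290 kg/m³.

3290 kg/m³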